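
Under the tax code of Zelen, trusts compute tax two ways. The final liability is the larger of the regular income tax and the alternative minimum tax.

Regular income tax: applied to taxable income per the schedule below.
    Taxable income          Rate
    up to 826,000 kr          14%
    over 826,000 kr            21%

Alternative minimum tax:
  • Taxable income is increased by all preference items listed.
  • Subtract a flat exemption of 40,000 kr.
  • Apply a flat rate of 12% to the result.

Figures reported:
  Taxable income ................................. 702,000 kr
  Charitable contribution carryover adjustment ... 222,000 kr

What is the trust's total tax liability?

Regular income tax:
  702,000 kr × 14% = 98,280 kr

Alternative minimum tax:
  Adjusted income: 702,000 kr + 222,000 kr = 924,000 kr
  Less exemption 40,000 kr → base 884,000 kr
  884,000 kr × 12% = 106,080 kr

106,080 kr > 98,280 kr, so the alternative minimum tax is the binding amount.

106,080 kr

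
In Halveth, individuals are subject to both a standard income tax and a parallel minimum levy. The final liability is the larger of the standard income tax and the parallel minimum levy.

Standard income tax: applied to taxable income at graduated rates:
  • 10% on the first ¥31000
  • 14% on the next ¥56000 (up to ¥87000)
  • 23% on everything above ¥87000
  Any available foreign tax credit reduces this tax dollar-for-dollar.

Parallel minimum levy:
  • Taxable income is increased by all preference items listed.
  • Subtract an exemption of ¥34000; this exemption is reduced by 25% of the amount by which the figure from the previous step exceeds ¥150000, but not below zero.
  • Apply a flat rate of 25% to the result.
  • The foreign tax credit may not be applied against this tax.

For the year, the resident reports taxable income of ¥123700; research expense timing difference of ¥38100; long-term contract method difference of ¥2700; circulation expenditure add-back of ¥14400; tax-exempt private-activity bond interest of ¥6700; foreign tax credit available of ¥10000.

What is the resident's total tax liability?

Parallel minimum levy:
  Adjusted income: ¥123700 + ¥38100 + ¥2700 + ¥14400 + ¥6700 = ¥185600
  Exemption: ¥34000 − 25% × (¥185600 − ¥150000) = ¥34000 − ¥8900 = ¥25100
  Base: ¥185600 − ¥25100 = ¥160500
  ¥160500 × 25% = ¥40125

Standard income tax:
  ¥31000 × 10% = ¥3100
  ¥56000 × 14% = ¥7840
  ¥36700 × 23% = ¥8441
  → ¥19381
  Less foreign tax credit ¥10000 → ¥9381

¥40125 > ¥9381, so the parallel minimum levy is the binding amount.

¥40125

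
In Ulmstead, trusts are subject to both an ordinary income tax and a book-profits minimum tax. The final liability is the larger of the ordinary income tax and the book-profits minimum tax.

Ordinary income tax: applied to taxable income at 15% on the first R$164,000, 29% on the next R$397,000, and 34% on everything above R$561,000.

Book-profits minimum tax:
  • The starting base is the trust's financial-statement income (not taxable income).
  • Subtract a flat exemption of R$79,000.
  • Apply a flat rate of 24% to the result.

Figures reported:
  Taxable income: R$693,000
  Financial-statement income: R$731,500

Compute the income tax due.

R$184,610

Book-profits minimum tax:
  Base (financial-statement income): R$731,500
  Less exemption R$79,000 → base R$652,500
  R$652,500 × 24% = R$156,600

Ordinary income tax:
  R$164,000 × 15% = R$24,600
  R$397,000 × 29% = R$115,130
  R$132,000 × 34% = R$44,880
  → R$184,610

R$184,610 > R$156,600, so the ordinary income tax governs.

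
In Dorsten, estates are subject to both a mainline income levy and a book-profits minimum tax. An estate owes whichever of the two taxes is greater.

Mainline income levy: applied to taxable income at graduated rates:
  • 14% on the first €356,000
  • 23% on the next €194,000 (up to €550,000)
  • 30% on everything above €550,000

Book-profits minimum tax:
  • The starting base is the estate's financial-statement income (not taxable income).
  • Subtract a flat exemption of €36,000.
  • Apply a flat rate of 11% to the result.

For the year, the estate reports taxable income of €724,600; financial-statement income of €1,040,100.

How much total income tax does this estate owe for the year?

Mainline income levy:
  €356,000 × 14% = €49,840
  €194,000 × 23% = €44,620
  €174,600 × 30% = €52,380
  → €146,840

Book-profits minimum tax:
  Base (financial-statement income): €1,040,100
  Less exemption €36,000 → base €1,004,100
  €1,004,100 × 11% = €110,451

€146,840 > €110,451, so the mainline income levy governs.

€146,840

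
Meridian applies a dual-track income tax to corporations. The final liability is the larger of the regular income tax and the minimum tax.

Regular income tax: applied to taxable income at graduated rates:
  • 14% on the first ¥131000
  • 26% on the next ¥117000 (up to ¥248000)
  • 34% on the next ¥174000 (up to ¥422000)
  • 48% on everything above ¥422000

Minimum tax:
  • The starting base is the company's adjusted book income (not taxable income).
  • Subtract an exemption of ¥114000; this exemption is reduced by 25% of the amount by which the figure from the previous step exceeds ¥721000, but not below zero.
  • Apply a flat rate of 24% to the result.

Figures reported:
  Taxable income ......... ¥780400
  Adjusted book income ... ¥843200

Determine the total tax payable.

Minimum tax:
  Base (adjusted book income): ¥843200
  Exemption: ¥114000 − 25% × (¥843200 − ¥721000) = ¥114000 − ¥30550 = ¥83450
  Base: ¥843200 − ¥83450 = ¥759750
  ¥759750 × 24% = ¥182340

Regular income tax:
  ¥131000 × 14% = ¥18340
  ¥117000 × 26% = ¥30420
  ¥174000 × 34% = ¥59160
  ¥358400 × 48% = ¥172032
  → ¥279952

¥279952 > ¥182340, so the regular income tax governs.

¥279952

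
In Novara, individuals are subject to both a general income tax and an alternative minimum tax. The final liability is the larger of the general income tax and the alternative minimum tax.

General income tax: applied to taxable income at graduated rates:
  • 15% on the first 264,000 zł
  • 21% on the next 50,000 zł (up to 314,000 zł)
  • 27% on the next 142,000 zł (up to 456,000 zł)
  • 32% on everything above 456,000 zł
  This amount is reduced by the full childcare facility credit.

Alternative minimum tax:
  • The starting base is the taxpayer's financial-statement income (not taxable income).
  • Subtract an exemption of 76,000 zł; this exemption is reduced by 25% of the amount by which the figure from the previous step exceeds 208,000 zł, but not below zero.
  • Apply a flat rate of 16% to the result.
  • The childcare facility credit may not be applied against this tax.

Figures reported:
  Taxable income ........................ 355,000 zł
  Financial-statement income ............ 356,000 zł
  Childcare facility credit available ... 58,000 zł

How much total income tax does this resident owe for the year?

Alternative minimum tax:
  Base (financial-statement income): 356,000 zł
  Exemption: 76,000 zł − 25% × (356,000 zł − 208,000 zł) = 76,000 zł − 37,000 zł = 39,000 zł
  Base: 356,000 zł − 39,000 zł = 317,000 zł
  317,000 zł × 16% = 50,720 zł

General income tax:
  264,000 zł × 15% = 39,600 zł
  50,000 zł × 21% = 10,500 zł
  41,000 zł × 27% = 11,070 zł
  → 61,170 zł
  Less childcare facility credit 58,000 zł → 3,170 zł

50,720 zł > 3,170 zł, so the alternative minimum tax is the binding amount.

50,720 zł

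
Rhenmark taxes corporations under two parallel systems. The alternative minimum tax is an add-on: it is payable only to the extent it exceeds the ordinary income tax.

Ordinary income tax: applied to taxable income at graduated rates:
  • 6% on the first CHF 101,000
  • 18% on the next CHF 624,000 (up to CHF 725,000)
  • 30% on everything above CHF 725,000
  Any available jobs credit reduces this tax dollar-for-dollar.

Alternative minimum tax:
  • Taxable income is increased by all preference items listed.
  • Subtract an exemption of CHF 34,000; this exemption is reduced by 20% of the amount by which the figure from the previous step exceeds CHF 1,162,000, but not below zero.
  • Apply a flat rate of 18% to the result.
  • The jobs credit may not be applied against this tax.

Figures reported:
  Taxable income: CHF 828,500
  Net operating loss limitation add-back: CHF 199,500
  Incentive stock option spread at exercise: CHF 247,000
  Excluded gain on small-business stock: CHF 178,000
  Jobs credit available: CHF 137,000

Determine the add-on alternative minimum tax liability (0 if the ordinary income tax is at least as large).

CHF 249,110

Alternative minimum tax:
  Adjusted income: CHF 828,500 + CHF 199,500 + CHF 247,000 + CHF 178,000 = CHF 1,453,000
  Exemption: 20% × (CHF 1,453,000 − CHF 1,162,000) = CHF 58,200 ≥ CHF 34,000, so the exemption is fully phased out
  Base: CHF 1,453,000 − CHF 0 = CHF 1,453,000
  CHF 1,453,000 × 18% = CHF 261,540

Ordinary income tax:
  CHF 101,000 × 6% = CHF 6,060
  CHF 624,000 × 18% = CHF 112,320
  CHF 103,500 × 30% = CHF 31,050
  → CHF 149,430
  Less jobs credit CHF 137,000 → CHF 12,430

Excess of alternative minimum tax over ordinary income tax: CHF 261,540 − CHF 12,430 = CHF 249,110.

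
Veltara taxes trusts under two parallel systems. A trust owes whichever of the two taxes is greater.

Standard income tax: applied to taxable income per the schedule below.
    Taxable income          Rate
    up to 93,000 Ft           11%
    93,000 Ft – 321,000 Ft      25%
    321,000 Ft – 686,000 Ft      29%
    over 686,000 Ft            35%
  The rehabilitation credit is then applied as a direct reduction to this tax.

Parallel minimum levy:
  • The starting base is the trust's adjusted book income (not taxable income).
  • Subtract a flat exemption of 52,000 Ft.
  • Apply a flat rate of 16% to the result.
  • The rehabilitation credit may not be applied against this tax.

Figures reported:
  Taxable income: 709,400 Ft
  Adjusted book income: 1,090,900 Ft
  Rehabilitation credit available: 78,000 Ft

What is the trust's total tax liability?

166,224 Ft

Parallel minimum levy:
  Base (adjusted book income): 1,090,900 Ft
  Less exemption 52,000 Ft → base 1,038,900 Ft
  1,038,900 Ft × 16% = 166,224 Ft

Standard income tax:
  93,000 Ft × 11% = 10,230 Ft
  228,000 Ft × 25% = 57,000 Ft
  365,000 Ft × 29% = 105,850 Ft
  23,400 Ft × 35% = 8,190 Ft
  → 181,270 Ft
  Less rehabilitation credit 78,000 Ft → 103,270 Ft

166,224 Ft > 103,270 Ft, so the parallel minimum levy is the binding amount.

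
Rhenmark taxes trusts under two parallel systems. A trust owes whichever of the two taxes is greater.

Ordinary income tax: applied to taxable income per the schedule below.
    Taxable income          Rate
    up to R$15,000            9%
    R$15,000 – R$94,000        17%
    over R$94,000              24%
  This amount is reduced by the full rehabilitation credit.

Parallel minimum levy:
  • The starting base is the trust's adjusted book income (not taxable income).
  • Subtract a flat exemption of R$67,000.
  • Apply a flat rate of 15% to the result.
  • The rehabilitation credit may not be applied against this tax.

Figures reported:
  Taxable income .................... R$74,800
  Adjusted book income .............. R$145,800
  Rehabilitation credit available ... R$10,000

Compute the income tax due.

R$11,820

Ordinary income tax:
  R$15,000 × 9% = R$1,350
  R$59,800 × 17% = R$10,166
  → R$11,516
  Less rehabilitation credit R$10,000 → R$1,516

Parallel minimum levy:
  Base (adjusted book income): R$145,800
  Less exemption R$67,000 → base R$78,800
  R$78,800 × 15% = R$11,820

R$11,820 > R$1,516, so the parallel minimum levy is the binding amount.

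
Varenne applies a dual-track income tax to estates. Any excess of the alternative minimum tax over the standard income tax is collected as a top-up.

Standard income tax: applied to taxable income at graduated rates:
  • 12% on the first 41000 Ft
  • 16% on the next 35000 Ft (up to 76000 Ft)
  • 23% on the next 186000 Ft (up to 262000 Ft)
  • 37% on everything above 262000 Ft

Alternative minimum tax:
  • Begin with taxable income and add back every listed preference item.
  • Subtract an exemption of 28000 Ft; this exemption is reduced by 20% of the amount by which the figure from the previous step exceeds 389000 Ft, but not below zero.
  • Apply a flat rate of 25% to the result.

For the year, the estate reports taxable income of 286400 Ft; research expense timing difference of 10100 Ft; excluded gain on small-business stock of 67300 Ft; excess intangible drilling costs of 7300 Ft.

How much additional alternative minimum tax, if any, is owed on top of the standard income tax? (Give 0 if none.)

Standard income tax:
  41000 Ft × 12% = 4920 Ft
  35000 Ft × 16% = 5600 Ft
  186000 Ft × 23% = 42780 Ft
  24400 Ft × 37% = 9028 Ft
  → 62328 Ft

Alternative minimum tax:
  Adjusted income: 286400 Ft + 10100 Ft + 67300 Ft + 7300 Ft = 371100 Ft
  Exemption: 371100 Ft ≤ 389000 Ft, so full 28000 Ft applies
  Base: 371100 Ft − 28000 Ft = 343100 Ft
  343100 Ft × 25% = 85775 Ft

Excess of alternative minimum tax over standard income tax: 85775 Ft − 62328 Ft = 23447 Ft.

23447 Ft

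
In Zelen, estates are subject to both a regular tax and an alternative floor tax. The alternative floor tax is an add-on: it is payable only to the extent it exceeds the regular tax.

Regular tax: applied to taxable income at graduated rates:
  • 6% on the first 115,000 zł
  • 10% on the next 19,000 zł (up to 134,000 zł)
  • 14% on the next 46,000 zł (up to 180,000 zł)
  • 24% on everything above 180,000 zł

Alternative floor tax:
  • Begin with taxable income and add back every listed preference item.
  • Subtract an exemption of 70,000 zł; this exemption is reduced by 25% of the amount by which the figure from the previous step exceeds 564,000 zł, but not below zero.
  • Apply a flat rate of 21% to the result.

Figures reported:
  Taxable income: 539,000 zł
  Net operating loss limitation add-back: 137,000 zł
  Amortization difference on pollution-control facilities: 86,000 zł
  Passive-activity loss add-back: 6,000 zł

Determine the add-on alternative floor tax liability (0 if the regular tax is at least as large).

55,890 zł

Regular tax:
  115,000 zł × 6% = 6,900 zł
  19,000 zł × 10% = 1,900 zł
  46,000 zł × 14% = 6,440 zł
  359,000 zł × 24% = 86,160 zł
  → 101,400 zł

Alternative floor tax:
  Adjusted income: 539,000 zł + 137,000 zł + 86,000 zł + 6,000 zł = 768,000 zł
  Exemption: 70,000 zł − 25% × (768,000 zł − 564,000 zł) = 70,000 zł − 51,000 zł = 19,000 zł
  Base: 768,000 zł − 19,000 zł = 749,000 zł
  749,000 zł × 21% = 157,290 zł

Excess of alternative floor tax over regular tax: 157,290 zł − 101,400 zł = 55,890 zł.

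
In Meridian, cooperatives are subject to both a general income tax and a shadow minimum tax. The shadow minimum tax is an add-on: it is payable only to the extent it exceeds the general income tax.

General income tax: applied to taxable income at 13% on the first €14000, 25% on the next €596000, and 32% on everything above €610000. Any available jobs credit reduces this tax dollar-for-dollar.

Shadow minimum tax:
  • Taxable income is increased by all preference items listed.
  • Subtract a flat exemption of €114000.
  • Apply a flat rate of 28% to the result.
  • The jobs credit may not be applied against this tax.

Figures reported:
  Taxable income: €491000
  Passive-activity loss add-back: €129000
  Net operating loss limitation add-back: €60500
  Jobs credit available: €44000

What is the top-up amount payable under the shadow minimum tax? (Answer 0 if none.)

Shadow minimum tax:
  Adjusted income: €491000 + €129000 + €60500 = €680500
  Less exemption €114000 → base €566500
  €566500 × 28% = €158620

General income tax:
  €14000 × 13% = €1820
  €477000 × 25% = €119250
  → €121070
  Less jobs credit €44000 → €77070

Excess of shadow minimum tax over general income tax: €158620 − €77070 = €81550.

€81550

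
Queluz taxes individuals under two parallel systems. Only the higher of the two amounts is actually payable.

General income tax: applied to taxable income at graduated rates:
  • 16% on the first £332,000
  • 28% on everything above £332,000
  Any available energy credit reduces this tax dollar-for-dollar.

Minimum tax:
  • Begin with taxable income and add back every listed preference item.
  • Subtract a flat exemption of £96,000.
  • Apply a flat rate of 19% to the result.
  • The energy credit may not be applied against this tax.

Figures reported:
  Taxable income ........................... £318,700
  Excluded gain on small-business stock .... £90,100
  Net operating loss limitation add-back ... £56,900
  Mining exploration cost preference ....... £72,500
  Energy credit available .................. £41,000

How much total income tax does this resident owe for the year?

£84,018

Minimum tax:
  Adjusted income: £318,700 + £90,100 + £56,900 + £72,500 = £538,200
  Less exemption £96,000 → base £442,200
  £442,200 × 19% = £84,018

General income tax:
  £318,700 × 16% = £50,992
  Less energy credit £41,000 → £9,992

£84,018 > £9,992, so the minimum tax is the binding amount.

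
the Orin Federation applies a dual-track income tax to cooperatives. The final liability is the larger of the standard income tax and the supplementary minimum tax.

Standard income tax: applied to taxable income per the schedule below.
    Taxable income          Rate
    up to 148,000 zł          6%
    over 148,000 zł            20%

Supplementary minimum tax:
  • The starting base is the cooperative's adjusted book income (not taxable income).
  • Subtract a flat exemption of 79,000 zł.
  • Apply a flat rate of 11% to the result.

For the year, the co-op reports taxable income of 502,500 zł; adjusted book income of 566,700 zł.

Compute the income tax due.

79,780 zł

Standard income tax:
  148,000 zł × 6% = 8,880 zł
  354,500 zł × 20% = 70,900 zł
  → 79,780 zł

Supplementary minimum tax:
  Base (adjusted book income): 566,700 zł
  Less exemption 79,000 zł → base 487,700 zł
  487,700 zł × 11% = 53,647 zł

79,780 zł > 53,647 zł, so the standard income tax governs.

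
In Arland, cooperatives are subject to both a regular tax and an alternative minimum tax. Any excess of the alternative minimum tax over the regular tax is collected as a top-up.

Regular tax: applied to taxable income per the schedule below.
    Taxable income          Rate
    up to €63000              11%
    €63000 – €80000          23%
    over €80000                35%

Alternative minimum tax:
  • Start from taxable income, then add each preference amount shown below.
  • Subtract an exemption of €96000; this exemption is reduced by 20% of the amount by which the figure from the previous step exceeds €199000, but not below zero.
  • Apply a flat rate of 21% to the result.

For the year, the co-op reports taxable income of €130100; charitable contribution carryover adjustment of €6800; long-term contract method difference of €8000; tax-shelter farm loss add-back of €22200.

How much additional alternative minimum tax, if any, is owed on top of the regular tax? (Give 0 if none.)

€0

Regular tax:
  €63000 × 11% = €6930
  €17000 × 23% = €3910
  €50100 × 35% = €17535
  → €28375

Alternative minimum tax:
  Adjusted income: €130100 + €6800 + €8000 + €22200 = €167100
  Exemption: €167100 ≤ €199000, so full €96000 applies
  Base: €167100 − €96000 = €71100
  €71100 × 21% = €14931

€14931 ≤ €28375, so no add-on is due.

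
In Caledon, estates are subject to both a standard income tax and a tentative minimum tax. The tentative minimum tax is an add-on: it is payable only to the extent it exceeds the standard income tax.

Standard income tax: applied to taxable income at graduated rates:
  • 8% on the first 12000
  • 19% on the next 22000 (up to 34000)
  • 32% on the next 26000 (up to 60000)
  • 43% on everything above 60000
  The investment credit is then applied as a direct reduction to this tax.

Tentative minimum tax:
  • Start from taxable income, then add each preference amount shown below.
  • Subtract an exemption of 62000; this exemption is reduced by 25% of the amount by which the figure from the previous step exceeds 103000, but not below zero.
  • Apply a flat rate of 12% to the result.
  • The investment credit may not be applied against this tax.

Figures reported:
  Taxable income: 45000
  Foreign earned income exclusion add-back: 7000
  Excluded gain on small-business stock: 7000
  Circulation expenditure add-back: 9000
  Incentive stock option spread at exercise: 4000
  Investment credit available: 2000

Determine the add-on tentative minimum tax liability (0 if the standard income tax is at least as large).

0

Standard income tax:
  12000 × 8% = 960
  22000 × 19% = 4180
  11000 × 32% = 3520
  → 8660
  Less investment credit 2000 → 6660

Tentative minimum tax:
  Adjusted income: 45000 + 7000 + 7000 + 9000 + 4000 = 72000
  Exemption: 72000 ≤ 103000, so full 62000 applies
  Base: 72000 − 62000 = 10000
  10000 × 12% = 1200

1200 ≤ 6660, so no add-on is due.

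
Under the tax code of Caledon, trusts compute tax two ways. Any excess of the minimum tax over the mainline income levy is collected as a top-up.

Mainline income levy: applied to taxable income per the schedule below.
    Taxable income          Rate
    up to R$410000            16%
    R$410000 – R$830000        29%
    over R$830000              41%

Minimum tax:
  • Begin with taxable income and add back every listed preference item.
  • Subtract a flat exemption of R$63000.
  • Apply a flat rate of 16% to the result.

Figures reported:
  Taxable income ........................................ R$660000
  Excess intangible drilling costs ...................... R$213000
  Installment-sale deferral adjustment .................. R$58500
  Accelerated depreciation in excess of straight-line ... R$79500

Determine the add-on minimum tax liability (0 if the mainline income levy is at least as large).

Minimum tax:
  Adjusted income: R$660000 + R$213000 + R$58500 + R$79500 = R$1011000
  Less exemption R$63000 → base R$948000
  R$948000 × 16% = R$151680

Mainline income levy:
  R$410000 × 16% = R$65600
  R$250000 × 29% = R$72500
  → R$138100

Excess of minimum tax over mainline income levy: R$151680 − R$138100 = R$13580.

R$13580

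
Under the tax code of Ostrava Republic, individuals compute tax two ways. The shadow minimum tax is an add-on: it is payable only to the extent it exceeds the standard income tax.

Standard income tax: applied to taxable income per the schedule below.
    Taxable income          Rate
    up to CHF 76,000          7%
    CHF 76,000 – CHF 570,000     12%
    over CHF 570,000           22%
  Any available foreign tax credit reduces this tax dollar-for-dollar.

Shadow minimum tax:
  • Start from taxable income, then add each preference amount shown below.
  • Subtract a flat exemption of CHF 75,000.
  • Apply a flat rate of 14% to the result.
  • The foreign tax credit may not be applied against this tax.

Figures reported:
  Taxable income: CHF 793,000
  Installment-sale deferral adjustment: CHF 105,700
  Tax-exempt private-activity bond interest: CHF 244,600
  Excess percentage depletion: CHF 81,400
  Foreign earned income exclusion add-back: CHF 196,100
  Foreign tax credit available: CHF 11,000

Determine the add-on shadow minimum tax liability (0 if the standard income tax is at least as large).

CHF 85,752

Standard income tax:
  CHF 76,000 × 7% = CHF 5,320
  CHF 494,000 × 12% = CHF 59,280
  CHF 223,000 × 22% = CHF 49,060
  → CHF 113,660
  Less foreign tax credit CHF 11,000 → CHF 102,660

Shadow minimum tax:
  Adjusted income: CHF 793,000 + CHF 105,700 + CHF 244,600 + CHF 81,400 + CHF 196,100 = CHF 1,420,800
  Less exemption CHF 75,000 → base CHF 1,345,800
  CHF 1,345,800 × 14% = CHF 188,412

Excess of shadow minimum tax over standard income tax: CHF 188,412 − CHF 102,660 = CHF 85,752.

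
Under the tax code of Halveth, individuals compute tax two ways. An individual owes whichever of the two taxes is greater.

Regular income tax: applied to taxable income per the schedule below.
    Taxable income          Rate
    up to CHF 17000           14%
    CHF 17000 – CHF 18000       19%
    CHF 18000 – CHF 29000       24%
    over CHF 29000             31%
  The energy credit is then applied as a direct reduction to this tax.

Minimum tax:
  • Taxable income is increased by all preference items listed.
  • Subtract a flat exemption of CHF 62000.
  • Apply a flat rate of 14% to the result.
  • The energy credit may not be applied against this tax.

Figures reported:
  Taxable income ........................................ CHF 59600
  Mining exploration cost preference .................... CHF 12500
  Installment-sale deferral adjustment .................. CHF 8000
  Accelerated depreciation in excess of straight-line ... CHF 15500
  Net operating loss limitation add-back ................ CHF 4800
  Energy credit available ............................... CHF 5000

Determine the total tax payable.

CHF 9696

Minimum tax:
  Adjusted income: CHF 59600 + CHF 12500 + CHF 8000 + CHF 15500 + CHF 4800 = CHF 100400
  Less exemption CHF 62000 → base CHF 38400
  CHF 38400 × 14% = CHF 5376

Regular income tax:
  CHF 17000 × 14% = CHF 2380
  CHF 1000 × 19% = CHF 190
  CHF 11000 × 24% = CHF 2640
  CHF 30600 × 31% = CHF 9486
  → CHF 14696
  Less energy credit CHF 5000 → CHF 9696

CHF 9696 > CHF 5376, so the regular income tax governs.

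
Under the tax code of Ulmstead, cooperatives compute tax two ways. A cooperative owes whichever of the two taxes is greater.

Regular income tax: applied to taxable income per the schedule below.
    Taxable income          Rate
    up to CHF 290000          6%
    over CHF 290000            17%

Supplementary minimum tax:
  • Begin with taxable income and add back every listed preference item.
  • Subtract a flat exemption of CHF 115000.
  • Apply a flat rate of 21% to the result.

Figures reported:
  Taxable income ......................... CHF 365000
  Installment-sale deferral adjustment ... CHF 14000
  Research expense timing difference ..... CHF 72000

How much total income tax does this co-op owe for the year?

Supplementary minimum tax:
  Adjusted income: CHF 365000 + CHF 14000 + CHF 72000 = CHF 451000
  Less exemption CHF 115000 → base CHF 336000
  CHF 336000 × 21% = CHF 70560

Regular income tax:
  CHF 290000 × 6% = CHF 17400
  CHF 75000 × 17% = CHF 12750
  → CHF 30150

CHF 70560 > CHF 30150, so the supplementary minimum tax is the binding amount.

CHF 70560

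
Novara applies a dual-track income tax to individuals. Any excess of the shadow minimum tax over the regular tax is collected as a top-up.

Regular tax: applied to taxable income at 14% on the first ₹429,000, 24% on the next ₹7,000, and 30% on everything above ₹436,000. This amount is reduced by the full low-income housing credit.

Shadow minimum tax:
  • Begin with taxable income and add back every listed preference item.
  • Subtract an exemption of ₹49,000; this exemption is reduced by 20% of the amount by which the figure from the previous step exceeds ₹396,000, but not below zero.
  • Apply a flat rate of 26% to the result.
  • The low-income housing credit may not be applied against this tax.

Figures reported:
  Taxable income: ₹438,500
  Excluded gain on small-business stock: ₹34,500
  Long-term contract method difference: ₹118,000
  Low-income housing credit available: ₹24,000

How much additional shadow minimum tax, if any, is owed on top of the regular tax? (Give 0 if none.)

Regular tax:
  ₹429,000 × 14% = ₹60,060
  ₹7,000 × 24% = ₹1,680
  ₹2,500 × 30% = ₹750
  → ₹62,490
  Less low-income housing credit ₹24,000 → ₹38,490

Shadow minimum tax:
  Adjusted income: ₹438,500 + ₹34,500 + ₹118,000 = ₹591,000
  Exemption: ₹49,000 − 20% × (₹591,000 − ₹396,000) = ₹49,000 − ₹39,000 = ₹10,000
  Base: ₹591,000 − ₹10,000 = ₹581,000
  ₹581,000 × 26% = ₹151,060

Excess of shadow minimum tax over regular tax: ₹151,060 − ₹38,490 = ₹112,570.

₹112,570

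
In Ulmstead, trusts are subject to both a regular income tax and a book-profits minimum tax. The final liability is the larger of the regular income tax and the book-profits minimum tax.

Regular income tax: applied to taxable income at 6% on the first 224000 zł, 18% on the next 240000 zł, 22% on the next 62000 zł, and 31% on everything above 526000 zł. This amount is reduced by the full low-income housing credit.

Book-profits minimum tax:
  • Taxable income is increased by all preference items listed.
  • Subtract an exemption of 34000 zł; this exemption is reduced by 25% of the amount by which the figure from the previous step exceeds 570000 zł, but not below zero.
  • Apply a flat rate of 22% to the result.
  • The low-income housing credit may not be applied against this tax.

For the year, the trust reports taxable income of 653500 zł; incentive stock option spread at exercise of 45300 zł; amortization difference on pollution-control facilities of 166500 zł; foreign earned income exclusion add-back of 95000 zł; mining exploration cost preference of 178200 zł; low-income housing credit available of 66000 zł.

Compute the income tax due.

250470 zł

Book-profits minimum tax:
  Adjusted income: 653500 zł + 45300 zł + 166500 zł + 95000 zł + 178200 zł = 1138500 zł
  Exemption: 25% × (1138500 zł − 570000 zł) = 142125 zł ≥ 34000 zł, so the exemption is fully phased out
  Base: 1138500 zł − 0 zł = 1138500 zł
  1138500 zł × 22% = 250470 zł

Regular income tax:
  224000 zł × 6% = 13440 zł
  240000 zł × 18% = 43200 zł
  62000 zł × 22% = 13640 zł
  127500 zł × 31% = 39525 zł
  → 109805 zł
  Less low-income housing credit 66000 zł → 43805 zł

250470 zł > 43805 zł, so the book-profits minimum tax is the binding amount.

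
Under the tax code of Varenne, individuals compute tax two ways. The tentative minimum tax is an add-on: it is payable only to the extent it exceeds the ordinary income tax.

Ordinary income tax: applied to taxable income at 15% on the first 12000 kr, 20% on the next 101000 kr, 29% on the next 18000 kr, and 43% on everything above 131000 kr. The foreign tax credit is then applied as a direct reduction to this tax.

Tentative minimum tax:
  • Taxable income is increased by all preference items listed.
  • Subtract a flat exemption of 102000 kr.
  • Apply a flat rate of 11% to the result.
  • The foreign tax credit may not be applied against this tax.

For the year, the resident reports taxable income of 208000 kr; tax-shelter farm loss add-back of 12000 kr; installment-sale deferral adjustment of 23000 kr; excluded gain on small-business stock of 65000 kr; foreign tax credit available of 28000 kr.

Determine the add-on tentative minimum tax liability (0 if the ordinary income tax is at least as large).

0 kr

Tentative minimum tax:
  Adjusted income: 208000 kr + 12000 kr + 23000 kr + 65000 kr = 308000 kr
  Less exemption 102000 kr → base 206000 kr
  206000 kr × 11% = 22660 kr

Ordinary income tax:
  12000 kr × 15% = 1800 kr
  101000 kr × 20% = 20200 kr
  18000 kr × 29% = 5220 kr
  77000 kr × 43% = 33110 kr
  → 60330 kr
  Less foreign tax credit 28000 kr → 32330 kr

22660 kr ≤ 32330 kr, so no add-on is due.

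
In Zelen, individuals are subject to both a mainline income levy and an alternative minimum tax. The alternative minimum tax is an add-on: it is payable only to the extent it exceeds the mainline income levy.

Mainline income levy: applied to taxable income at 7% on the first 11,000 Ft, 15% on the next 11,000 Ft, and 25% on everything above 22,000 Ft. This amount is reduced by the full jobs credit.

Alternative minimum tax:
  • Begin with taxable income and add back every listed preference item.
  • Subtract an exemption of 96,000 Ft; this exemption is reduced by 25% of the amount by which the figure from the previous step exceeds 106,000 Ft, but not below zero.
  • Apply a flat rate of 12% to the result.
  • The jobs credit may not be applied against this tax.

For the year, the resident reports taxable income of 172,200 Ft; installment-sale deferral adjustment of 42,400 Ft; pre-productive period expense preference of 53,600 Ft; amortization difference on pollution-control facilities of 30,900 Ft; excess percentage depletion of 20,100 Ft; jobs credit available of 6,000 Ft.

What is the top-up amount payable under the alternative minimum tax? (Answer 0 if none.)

0 Ft

Alternative minimum tax:
  Adjusted income: 172,200 Ft + 42,400 Ft + 53,600 Ft + 30,900 Ft + 20,100 Ft = 319,200 Ft
  Exemption: 96,000 Ft − 25% × (319,200 Ft − 106,000 Ft) = 96,000 Ft − 53,300 Ft = 42,700 Ft
  Base: 319,200 Ft − 42,700 Ft = 276,500 Ft
  276,500 Ft × 12% = 33,180 Ft

Mainline income levy:
  11,000 Ft × 7% = 770 Ft
  11,000 Ft × 15% = 1,650 Ft
  150,200 Ft × 25% = 37,550 Ft
  → 39,970 Ft
  Less jobs credit 6,000 Ft → 33,970 Ft

33,180 Ft ≤ 33,970 Ft, so no add-on is due.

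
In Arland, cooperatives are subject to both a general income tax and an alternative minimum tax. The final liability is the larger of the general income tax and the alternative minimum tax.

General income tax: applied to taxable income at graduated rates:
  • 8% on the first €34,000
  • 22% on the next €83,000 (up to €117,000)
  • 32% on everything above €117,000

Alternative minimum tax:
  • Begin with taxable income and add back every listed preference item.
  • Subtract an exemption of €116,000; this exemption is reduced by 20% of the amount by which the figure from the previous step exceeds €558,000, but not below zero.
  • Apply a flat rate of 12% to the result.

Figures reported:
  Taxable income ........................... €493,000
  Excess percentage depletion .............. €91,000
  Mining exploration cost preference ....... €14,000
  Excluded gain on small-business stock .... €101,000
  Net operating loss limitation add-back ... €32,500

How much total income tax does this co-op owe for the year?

€141,300

General income tax:
  €34,000 × 8% = €2,720
  €83,000 × 22% = €18,260
  €376,000 × 32% = €120,320
  → €141,300

Alternative minimum tax:
  Adjusted income: €493,000 + €91,000 + €14,000 + €101,000 + €32,500 = €731,500
  Exemption: €116,000 − 20% × (€731,500 − €558,000) = €116,000 − €34,700 = €81,300
  Base: €731,500 − €81,300 = €650,200
  €650,200 × 12% = €78,024

€141,300 > €78,024, so the general income tax governs.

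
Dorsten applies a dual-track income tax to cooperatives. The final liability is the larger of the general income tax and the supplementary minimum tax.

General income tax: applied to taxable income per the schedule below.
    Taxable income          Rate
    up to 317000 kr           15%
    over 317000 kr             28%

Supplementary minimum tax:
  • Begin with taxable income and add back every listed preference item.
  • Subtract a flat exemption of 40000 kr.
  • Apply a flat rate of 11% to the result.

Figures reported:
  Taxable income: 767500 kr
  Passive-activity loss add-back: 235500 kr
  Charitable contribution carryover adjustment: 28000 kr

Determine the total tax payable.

General income tax:
  317000 kr × 15% = 47550 kr
  450500 kr × 28% = 126140 kr
  → 173690 kr

Supplementary minimum tax:
  Adjusted income: 767500 kr + 235500 kr + 28000 kr = 1031000 kr
  Less exemption 40000 kr → base 991000 kr
  991000 kr × 11% = 109010 kr

173690 kr > 109010 kr, so the general income tax governs.

173690 kr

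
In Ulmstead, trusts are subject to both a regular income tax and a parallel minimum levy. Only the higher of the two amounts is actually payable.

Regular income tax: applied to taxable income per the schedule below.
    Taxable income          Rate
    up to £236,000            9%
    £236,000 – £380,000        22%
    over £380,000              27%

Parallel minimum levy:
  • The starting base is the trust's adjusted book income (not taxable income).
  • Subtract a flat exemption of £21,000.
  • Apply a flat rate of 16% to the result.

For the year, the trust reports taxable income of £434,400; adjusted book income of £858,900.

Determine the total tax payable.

£134,064

Regular income tax:
  £236,000 × 9% = £21,240
  £144,000 × 22% = £31,680
  £54,400 × 27% = £14,688
  → £67,608

Parallel minimum levy:
  Base (adjusted book income): £858,900
  Less exemption £21,000 → base £837,900
  £837,900 × 16% = £134,064

£134,064 > £67,608, so the parallel minimum levy is the binding amount.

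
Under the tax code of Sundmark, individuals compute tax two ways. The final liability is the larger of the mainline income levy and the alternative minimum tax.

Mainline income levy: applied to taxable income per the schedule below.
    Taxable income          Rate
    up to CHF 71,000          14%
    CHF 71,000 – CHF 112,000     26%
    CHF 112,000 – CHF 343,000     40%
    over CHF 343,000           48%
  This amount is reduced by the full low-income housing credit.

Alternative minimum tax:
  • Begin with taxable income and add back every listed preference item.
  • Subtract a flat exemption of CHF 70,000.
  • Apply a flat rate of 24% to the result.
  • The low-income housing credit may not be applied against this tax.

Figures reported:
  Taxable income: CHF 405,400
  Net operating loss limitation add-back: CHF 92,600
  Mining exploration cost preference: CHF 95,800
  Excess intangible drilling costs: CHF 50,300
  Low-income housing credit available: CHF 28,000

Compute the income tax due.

CHF 137,784

Alternative minimum tax:
  Adjusted income: CHF 405,400 + CHF 92,600 + CHF 95,800 + CHF 50,300 = CHF 644,100
  Less exemption CHF 70,000 → base CHF 574,100
  CHF 574,100 × 24% = CHF 137,784

Mainline income levy:
  CHF 71,000 × 14% = CHF 9,940
  CHF 41,000 × 26% = CHF 10,660
  CHF 231,000 × 40% = CHF 92,400
  CHF 62,400 × 48% = CHF 29,952
  → CHF 142,952
  Less low-income housing credit CHF 28,000 → CHF 114,952

CHF 137,784 > CHF 114,952, so the alternative minimum tax is the binding amount.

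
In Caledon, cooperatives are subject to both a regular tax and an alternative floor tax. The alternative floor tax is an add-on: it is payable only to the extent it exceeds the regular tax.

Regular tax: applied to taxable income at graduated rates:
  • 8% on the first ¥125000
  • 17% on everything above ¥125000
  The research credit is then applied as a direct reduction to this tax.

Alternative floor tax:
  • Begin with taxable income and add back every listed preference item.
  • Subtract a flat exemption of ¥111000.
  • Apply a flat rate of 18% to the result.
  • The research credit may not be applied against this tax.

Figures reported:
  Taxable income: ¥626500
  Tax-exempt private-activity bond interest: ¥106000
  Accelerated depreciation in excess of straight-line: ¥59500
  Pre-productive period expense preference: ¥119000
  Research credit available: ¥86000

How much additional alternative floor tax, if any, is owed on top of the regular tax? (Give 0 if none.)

¥134745

Alternative floor tax:
  Adjusted income: ¥626500 + ¥106000 + ¥59500 + ¥119000 = ¥911000
  Less exemption ¥111000 → base ¥800000
  ¥800000 × 18% = ¥144000

Regular tax:
  ¥125000 × 8% = ¥10000
  ¥501500 × 17% = ¥85255
  → ¥95255
  Less research credit ¥86000 → ¥9255

Excess of alternative floor tax over regular tax: ¥144000 − ¥9255 = ¥134745.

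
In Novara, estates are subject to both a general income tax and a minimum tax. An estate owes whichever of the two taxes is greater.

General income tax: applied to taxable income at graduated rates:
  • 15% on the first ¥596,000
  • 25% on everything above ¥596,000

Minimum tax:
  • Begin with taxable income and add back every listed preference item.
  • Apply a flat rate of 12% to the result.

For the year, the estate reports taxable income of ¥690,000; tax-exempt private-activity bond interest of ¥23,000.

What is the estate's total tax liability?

¥112,900

General income tax:
  ¥596,000 × 15% = ¥89,400
  ¥94,000 × 25% = ¥23,500
  → ¥112,900

Minimum tax:
  Adjusted income: ¥690,000 + ¥23,000 = ¥713,000
  ¥713,000 × 12% = ¥85,560

¥112,900 > ¥85,560, so the general income tax governs.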